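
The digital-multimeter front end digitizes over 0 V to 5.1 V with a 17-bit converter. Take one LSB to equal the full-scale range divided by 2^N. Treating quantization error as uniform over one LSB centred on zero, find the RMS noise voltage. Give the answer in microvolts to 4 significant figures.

Range is 5.1 V.
LSB = 5.1 V ÷ 2^17 = 5.1/131072 V = 38.9099 µV.
V_rms = LSB/√12 = 38.9099 µV / √12 = 11.23 µV.

11.23 µV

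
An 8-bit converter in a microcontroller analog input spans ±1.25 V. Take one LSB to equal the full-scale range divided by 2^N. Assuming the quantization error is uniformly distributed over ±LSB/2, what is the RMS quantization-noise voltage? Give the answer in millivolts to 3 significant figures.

2.82 mV

Range = 1.25 − (-1.25) = 2.5 V.
LSB = 2.5 V / 2^8 = 9.7656 mV.
RMS of a uniform error over width LSB is LSB/√12 = 2.82 mV.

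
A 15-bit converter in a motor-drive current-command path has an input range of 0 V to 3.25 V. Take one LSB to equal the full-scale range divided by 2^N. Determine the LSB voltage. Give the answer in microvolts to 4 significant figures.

99.18 µV

Span = 3.25 V.
There are 2^15 = 32768 steps.
LSB = 3.25 V ÷ 2^15 = 3.25/32768 V = 99.18 µV.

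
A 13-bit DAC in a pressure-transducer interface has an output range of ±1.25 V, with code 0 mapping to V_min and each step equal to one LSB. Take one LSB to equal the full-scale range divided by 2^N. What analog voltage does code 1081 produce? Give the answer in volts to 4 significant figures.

Span: 1.25 V − (-1.25 V) = 2.5 V. LSB = 2.5 V / 2^13.
Output = V_min + (1081/8192) × range = -1.25 + 0.131958 × 2.5 V
      = -1.25 V + 0.329895 V = -0.920105 V.

-0.9201 V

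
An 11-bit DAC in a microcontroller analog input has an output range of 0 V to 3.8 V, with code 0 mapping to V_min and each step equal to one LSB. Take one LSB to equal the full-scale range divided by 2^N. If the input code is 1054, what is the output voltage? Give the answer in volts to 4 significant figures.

1.956 V

V_FS = 3.8 V. LSB = 3.8 V / 2^11.
V_out = V_min + code × LSB = 0 V + 1054 × 3.8 V / 2048
      = 0 + 1.95566 = 1.95566 V.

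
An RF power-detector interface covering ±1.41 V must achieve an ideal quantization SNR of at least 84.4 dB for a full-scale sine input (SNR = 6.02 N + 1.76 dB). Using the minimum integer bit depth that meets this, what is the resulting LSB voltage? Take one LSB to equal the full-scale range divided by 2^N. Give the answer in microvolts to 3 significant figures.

Range = 1.41 − (-1.41) = 2.82 V.
Required N = ⌈(84.4 − 1.76)/6.02⌉ = ⌈13.728⌉ = 14.
LSB = 2.82 V ÷ 2^14 = 2.82/16384 V = 172 µV.

172 µV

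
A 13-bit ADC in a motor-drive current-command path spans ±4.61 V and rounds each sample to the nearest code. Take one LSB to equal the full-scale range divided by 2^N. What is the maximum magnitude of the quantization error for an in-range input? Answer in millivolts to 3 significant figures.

The full-scale span is 4.61 − (-4.61) = 9.22 V.
One LSB is 9.22 V / 8192 = 1.1255 mV.
A rounding quantizer has |error| ≤ LSB/2 = 0.563 mV.

0.563 mV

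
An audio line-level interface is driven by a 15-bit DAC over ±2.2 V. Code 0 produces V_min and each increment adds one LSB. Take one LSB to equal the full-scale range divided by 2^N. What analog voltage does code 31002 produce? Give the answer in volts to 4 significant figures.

Range = 2.2 − (-2.2) = 4.4 V. LSB = 4.4 V / 2^15.
V_out = -2.2 + 31002 × (4.4/32768) V
      = -2.2 + 4.16287 = 1.96287 V.

1.963 V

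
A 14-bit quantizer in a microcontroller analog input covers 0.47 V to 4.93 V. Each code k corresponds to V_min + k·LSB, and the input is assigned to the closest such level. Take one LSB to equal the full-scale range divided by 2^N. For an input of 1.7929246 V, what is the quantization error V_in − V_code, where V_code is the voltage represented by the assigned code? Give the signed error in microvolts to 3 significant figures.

−49.0 µV

The full-scale span is 4.93 − (0.47) = 4.46 V. LSB = 4.46 V / 2^14 ≈ 272.2 µV.
(1.7929246 − (0.47)) / LSB = 1.3229246 × 16384/4.46 = 4859.8199. Nearest integer: k = 4860.
V_code = 0.47 + (4860/16384) × 4.46 = 1.7929736328 V.
V_in − V_code = 1.7929246 − (1.7929736328) = −49.0 µV.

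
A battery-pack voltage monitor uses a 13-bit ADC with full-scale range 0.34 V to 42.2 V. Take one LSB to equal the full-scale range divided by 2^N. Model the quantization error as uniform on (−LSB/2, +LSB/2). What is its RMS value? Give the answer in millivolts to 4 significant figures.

1.475 mV

Span: 42.2 V − (0.34 V) = 41.86 V.
Step size = 41.86/8192 V = 5.10986 mV.
V_rms = LSB/√12 = 5.10986 mV / √12 = 1.475 mV.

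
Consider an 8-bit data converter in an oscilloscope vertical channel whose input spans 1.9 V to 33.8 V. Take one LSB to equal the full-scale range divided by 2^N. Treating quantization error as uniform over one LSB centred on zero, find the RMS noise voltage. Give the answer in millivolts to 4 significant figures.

Span: 33.8 V − (1.9 V) = 31.9 V.
LSB = 31.9 V / 2^8 = 124.609 mV.
σ_q = LSB/√12 = 124.609 mV/3.4641 = 35.97 mV.

35.97 mV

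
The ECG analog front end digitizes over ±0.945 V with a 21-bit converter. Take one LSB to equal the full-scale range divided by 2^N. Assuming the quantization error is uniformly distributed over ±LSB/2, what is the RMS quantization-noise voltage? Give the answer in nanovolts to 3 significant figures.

260 nV

Full-scale range = 0.945 V − (-0.945 V) = 1.89 V.
LSB = 1.89 V / 2^21 = 0.90122 µV.
For a uniform distribution on [−LSB/2, +LSB/2], V_rms = LSB/√12 = 0.90122 µV/3.4641 = 260 nV.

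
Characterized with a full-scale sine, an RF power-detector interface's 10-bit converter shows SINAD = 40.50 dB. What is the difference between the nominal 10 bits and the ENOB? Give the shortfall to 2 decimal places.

Effective bits = (40.50 − 1.76)/6.02 = 6.4352.
10 − 6.4352 = 3.56 bits below nominal.

3.56 bits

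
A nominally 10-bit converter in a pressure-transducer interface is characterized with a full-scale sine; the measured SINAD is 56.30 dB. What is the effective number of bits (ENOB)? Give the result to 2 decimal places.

(56.30 − 1.76) / 6.02 = 54.54/6.02 = 9.0598 effective bits.

9.06 bits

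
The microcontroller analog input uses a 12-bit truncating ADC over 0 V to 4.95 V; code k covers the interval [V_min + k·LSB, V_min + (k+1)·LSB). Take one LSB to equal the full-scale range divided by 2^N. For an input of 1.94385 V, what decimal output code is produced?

Span = 4.95 V. LSB = 4.95 V / 2^12 ≈ 1.208 mV.
code = ⌊(V_in − V_min)/LSB⌋ = ⌊(V_in − V_min) × 2^12 / range⌋
     = ⌊(1.94385 − (0)) × 4096 / 4.95⌋ = ⌊1.94385 × 4096/4.95⌋
     = ⌊1608.487⌋ = 1608.

1608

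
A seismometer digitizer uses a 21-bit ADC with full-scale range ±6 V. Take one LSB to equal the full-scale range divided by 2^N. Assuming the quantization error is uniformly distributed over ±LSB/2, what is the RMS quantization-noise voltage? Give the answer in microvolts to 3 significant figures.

1.65 µV

Span: 6 V − (-6 V) = 12 V.
LSB = 12 V ÷ 2^21 = 12/2097152 V = 5.7220 µV.
RMS of a uniform error over width LSB is LSB/√12 = 1.65 µV.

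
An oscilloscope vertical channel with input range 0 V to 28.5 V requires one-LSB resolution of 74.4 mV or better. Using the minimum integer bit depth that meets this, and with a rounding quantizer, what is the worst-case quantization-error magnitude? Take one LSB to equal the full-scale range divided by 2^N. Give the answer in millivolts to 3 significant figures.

V_FS = 28.5 V.
Required number of levels: 28.5/74.4 mV = 383.06; smallest N with 2^N ≥ that is 9.
One LSB is 28.5 V / 512 = 55.664 mV.
Max error for round-to-nearest is LSB/2 = 27.8 mV.

27.8 mV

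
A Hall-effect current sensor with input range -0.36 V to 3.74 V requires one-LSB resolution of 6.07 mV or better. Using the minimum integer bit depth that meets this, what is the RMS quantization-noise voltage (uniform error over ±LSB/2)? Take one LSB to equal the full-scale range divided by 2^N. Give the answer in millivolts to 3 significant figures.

Span: 3.74 V − (-0.36 V) = 4.1 V.
Need 2^N ≥ 4.1 V / 6.07 mV = 675.5 → N_min = 10.
One LSB is 4.1 V / 1024 = 4.0039 mV.
RMS noise = LSB/√12 = 1.16 mV.

1.16 mV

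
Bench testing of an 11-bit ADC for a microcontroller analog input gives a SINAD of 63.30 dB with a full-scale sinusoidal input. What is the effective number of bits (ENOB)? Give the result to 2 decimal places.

10.22 bits

ENOB = (63.30 − 1.76)/6.02 = 10.2226 bits.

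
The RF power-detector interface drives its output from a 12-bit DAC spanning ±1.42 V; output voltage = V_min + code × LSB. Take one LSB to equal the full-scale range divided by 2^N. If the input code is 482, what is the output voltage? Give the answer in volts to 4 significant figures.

-1.086 V

Range = 1.42 − (-1.42) = 2.84 V. LSB = 2.84 V / 2^12.
V_out = -1.42 + 482 × (2.84/4096) V
      = -1.42 + 0.334199 = -1.08580 V.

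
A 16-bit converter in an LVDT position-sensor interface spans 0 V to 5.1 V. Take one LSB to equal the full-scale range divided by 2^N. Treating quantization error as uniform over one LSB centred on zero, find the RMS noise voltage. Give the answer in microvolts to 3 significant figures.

V_FS = 5.1 V.
One LSB is 5.1 V / 65536 = 77.820 µV.
σ_q = LSB/√12 = 77.820 µV/3.4641 = 22.5 µV.

22.5 µV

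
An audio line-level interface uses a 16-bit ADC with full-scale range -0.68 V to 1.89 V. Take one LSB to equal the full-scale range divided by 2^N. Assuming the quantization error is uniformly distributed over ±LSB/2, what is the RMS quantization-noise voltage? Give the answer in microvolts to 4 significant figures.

Full-scale range = 1.89 V − (-0.68 V) = 2.57 V.
LSB = 2.57 V ÷ 2^16 = 2.57/65536 V = 39.2151 µV.
For a uniform distribution on [−LSB/2, +LSB/2], V_rms = LSB/√12 = 39.2151 µV/3.4641 = 11.32 µV.

11.32 µV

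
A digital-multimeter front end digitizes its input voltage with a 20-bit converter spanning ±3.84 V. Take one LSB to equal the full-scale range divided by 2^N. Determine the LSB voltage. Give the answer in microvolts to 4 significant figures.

Range = 3.84 − (-3.84) = 7.68 V.
2^20 = 1048576 levels.
Step size = 7.68/1048576 V = 7.324 µV.

7.324 µV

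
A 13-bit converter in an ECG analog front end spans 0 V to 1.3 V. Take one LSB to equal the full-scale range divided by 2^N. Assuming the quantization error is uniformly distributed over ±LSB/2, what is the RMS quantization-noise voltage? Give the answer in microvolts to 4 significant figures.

45.81 µV

Range is 1.3 V.
LSB = 1.3 V ÷ 2^13 = 1.3/8192 V = 158.691 µV.
For a uniform distribution on [−LSB/2, +LSB/2], V_rms = LSB/√12 = 158.691 µV/3.4641 = 45.81 µV.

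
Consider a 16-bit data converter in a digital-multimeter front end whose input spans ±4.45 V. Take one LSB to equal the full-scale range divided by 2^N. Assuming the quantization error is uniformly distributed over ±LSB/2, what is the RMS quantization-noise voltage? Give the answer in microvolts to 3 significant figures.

Full-scale range = 4.45 V − (-4.45 V) = 8.9 V.
One LSB is 8.9 V / 65536 = 135.80 µV.
RMS of a uniform error over width LSB is LSB/√12 = 39.2 µV.

39.2 µV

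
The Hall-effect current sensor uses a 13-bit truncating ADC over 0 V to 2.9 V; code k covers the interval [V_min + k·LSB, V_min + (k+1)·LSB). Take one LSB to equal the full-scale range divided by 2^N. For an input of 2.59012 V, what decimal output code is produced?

7316

Range is 2.9 V. LSB = 2.9 V / 2^13 ≈ 354.0 µV.
code = ⌊(V_in − V_min)/LSB⌋ = ⌊(V_in − V_min) × 2^13 / range⌋
     = ⌊(2.59012 − (0)) × 8192 / 2.9⌋ = ⌊2.59012 × 8192/2.9⌋
     = ⌊7316.642⌋ = 7316.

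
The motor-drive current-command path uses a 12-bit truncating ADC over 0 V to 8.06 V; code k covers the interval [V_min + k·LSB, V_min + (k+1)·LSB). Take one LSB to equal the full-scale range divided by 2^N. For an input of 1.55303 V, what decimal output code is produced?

Span = 8.06 V. LSB = 8.06 V / 2^12 ≈ 1.968 mV.
code = ⌊(V_in − V_min)/LSB⌋ = ⌊(V_in − V_min) × 2^12 / range⌋
     = ⌊(1.55303 − (0)) × 4096 / 8.06⌋ = ⌊1.55303 × 4096/8.06⌋
     = ⌊789.232⌋ = 789.

789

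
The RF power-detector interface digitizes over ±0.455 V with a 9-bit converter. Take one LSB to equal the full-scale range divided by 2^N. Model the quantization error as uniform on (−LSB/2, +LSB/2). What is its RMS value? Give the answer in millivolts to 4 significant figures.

Full-scale range = 0.455 V − (-0.455 V) = 0.91 V.
Step size = 0.91/512 V = 1.77734 mV.
σ_q = LSB/√12 = 1.77734 mV/3.4641 = 0.5131 mV.

0.5131 mV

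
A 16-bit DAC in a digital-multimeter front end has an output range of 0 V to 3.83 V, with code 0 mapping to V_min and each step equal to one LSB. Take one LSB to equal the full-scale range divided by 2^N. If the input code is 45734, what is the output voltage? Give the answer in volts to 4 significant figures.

V_FS = 3.83 V. LSB = 3.83 V / 2^16.
V_out = 0 + 45734 × (3.83/65536) V
      = 0 V + 2.67275 V = 2.67275 V.

2.673 V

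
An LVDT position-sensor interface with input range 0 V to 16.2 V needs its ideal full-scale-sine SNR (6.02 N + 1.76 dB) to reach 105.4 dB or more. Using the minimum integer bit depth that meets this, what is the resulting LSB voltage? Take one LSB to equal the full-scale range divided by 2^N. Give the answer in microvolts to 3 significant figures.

Range is 16.2 V.
N ≥ (105.4 − 1.76)/6.02 = 17.216 → N_min = 18.
LSB = 16.2 V ÷ 2^18 = 16.2/262144 V = 61.8 µV.

61.8 µV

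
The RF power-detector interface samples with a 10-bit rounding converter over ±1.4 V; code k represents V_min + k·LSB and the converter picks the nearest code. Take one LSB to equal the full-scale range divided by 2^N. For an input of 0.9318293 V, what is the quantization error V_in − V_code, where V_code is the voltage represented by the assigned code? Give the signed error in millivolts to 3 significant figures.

Span: 1.4 V − (-1.4 V) = 2.8 V. LSB = 2.8 V / 2^10 ≈ 2.734 mV.
(0.9318293 − (-1.4)) / LSB = 2.3318293 × 1024/2.8 = 852.7833. Nearest integer: k = 853.
V_code = -1.4 + (853/1024) × 2.8 = 0.9324218750 V.
e = 0.9318293 − (0.9324218750) = −0.593 mV.

−0.593 mV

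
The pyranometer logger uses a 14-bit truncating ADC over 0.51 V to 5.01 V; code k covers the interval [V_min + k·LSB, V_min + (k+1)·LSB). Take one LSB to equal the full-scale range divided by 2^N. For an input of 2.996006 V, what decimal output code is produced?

9051

Full-scale range = 5.01 V − (0.51 V) = 4.5 V. LSB = 4.5 V / 2^14 ≈ 274.7 µV.
(V_in − V_min) × 2^14/range = (2.996006 − (0.51)) × 16384/4.5 = 9051.272.
Floor → code = 9051.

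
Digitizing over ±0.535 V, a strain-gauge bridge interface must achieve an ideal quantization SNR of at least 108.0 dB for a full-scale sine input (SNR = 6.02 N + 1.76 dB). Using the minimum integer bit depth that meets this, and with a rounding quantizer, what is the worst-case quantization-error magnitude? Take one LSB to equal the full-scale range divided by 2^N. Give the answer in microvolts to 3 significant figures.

2.04 µV

Span: 0.535 V − (-0.535 V) = 1.07 V.
6.02 N + 1.76 ≥ 108.0 gives N ≥ 17.648, so the minimum integer is 18.
LSB = 1.07 V ÷ 2^18 = 1.07/262144 V = 4.0817 µV.
Half an LSB is 2.04 µV.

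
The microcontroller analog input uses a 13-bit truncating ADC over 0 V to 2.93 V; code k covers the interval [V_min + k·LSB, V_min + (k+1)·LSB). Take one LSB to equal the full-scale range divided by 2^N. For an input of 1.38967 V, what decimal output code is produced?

Range is 2.93 V. LSB = 2.93 V / 2^13 ≈ 357.7 µV.
code = ⌊(V_in − V_min)/LSB⌋ = ⌊(V_in − V_min) × 2^13 / range⌋
     = ⌊(1.38967 − (0)) × 8192 / 2.93⌋ = ⌊1.38967 × 8192/2.93⌋
     = ⌊3885.385⌋ = 3885.

3885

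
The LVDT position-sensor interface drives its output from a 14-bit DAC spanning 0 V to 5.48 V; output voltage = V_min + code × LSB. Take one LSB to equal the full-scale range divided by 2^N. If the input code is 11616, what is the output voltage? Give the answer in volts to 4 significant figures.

3.885 V

V_FS = 5.48 V. LSB = 5.48 V / 2^14.
V_out = V_min + code × LSB = 0 V + 11616 × 5.48 V / 16384
      = 0 + 3.88523 = 3.88523 V.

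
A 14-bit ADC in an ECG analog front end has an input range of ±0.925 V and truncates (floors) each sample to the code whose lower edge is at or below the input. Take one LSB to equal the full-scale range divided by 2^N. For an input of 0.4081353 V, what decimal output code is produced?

11806

Span: 0.925 V − (-0.925 V) = 1.85 V. LSB = 1.85 V / 2^14 ≈ 112.9 µV.
code = ⌊(V_in − V_min)/LSB⌋ = ⌊(V_in − V_min) × 2^14 / range⌋
     = ⌊(0.4081353 − (-0.925)) × 16384 / 1.85⌋ = ⌊1.3331353 × 16384/1.85⌋
     = ⌊11806.534⌋ = 11806.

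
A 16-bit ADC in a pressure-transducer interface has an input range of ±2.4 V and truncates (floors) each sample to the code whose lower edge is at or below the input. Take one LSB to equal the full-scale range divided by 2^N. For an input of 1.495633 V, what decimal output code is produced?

Range = 2.4 − (-2.4) = 4.8 V. LSB = 4.8 V / 2^16 ≈ 73.24 µV.
V_in − V_min = 1.495633 − (-2.4) = 3.895633 V.
Divide by LSB: 3.895633 × 65536/4.8 = 53188.3759.
Truncating gives code 53188.

53188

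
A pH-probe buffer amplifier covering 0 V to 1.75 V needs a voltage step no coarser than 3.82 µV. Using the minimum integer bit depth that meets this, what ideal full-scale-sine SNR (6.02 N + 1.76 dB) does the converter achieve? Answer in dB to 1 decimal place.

Range is 1.75 V.
1.75 V / 3.82 µV = 458100. Since 2^18 = 262144 and 2^19 = 524288, N = 19.
Ideal SNR at N = 19: 6.02·19 + 1.76 = 116.1 dB.

116.1 dB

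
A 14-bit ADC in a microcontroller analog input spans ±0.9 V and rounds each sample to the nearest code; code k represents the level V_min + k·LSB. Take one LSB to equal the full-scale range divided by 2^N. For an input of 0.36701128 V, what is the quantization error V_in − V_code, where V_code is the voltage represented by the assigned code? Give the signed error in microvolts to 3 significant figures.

−41.9 µV

The full-scale span is 0.9 − (-0.9) = 1.8 V. LSB = 1.8 V / 2^14 ≈ 109.9 µV.
(V_in − V_min)/LSB = (0.36701128 − (-0.9)) × 16384/1.8 = 11532.6182 → nearest code k = 11533.
V_code = V_min + k × range/2^14 = -0.9 + 11533 × 1.8/16384 = 0.36705322266 V.
e = 0.36701128 − (0.36705322266) = −41.9 µV.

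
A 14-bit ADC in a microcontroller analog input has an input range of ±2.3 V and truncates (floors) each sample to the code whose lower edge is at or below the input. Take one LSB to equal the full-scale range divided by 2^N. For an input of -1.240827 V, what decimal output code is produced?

3772

Range = 2.3 − (-2.3) = 4.6 V. LSB = 4.6 V / 2^14 ≈ 280.8 µV.
V_in − V_min = -1.240827 − (-2.3) = 1.059173 V.
Divide by LSB: 1.059173 × 16384/4.6 = 3772.4979.
Truncating gives code 3772.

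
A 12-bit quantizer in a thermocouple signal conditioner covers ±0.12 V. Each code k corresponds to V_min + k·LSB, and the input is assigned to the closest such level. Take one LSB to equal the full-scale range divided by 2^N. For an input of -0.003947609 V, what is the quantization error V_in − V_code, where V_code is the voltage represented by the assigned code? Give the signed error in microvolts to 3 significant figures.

Range = 0.12 − (-0.12) = 0.24 V. LSB = 0.24 V / 2^12 ≈ 58.59 µV.
(-0.003947609 − (-0.12)) / LSB = 0.116052391 × 4096/0.24 = 1980.6275. Nearest integer: k = 1981.
V_code = V_min + k × range/2^12 = -0.12 + 1981 × 0.24/4096 = -0.003925781250 V.
Error = V_in − V_code = -0.003947609 − (-0.003925781250) = −21.8 µV.

−21.8 µV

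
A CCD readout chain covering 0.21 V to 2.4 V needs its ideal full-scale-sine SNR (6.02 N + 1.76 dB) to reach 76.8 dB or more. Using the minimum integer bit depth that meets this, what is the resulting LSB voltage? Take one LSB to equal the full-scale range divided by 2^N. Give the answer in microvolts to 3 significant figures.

267 µV

Range = 2.4 − (0.21) = 2.19 V.
N ≥ (76.8 − 1.76)/6.02 = 12.465 → N_min = 13.
LSB = 2.19 V / 2^13 = 267 µV.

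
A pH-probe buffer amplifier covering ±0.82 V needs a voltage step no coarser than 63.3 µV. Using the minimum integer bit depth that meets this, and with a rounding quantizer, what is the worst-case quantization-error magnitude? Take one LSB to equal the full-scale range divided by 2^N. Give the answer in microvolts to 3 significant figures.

The full-scale span is 0.82 − (-0.82) = 1.64 V.
1.64 V / 63.3 µV = 25910. Since 2^14 = 16384 and 2^15 = 32768, N = 15.
LSB = 1.64 V / 2^15 = 50.049 µV.
|e|_max = LSB/2 = 25.0 µV.

25.0 µV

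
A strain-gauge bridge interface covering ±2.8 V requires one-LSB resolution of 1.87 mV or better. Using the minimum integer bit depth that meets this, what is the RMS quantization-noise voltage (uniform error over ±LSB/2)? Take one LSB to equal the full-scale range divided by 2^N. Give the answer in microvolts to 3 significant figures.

The full-scale span is 2.8 − (-2.8) = 5.6 V.
Levels needed ≥ 5.6/1.87 mV = 2995. 2^12 = 4096 suffices, so N_min = 12.
Step size = 5.6/4096 V = 1.3672 mV.
V_rms = LSB/√12 = 395 µV.

395 µV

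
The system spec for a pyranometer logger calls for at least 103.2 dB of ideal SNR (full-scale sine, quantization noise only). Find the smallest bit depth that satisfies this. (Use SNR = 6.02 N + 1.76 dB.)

Required N = ⌈(103.2 − 1.76)/6.02⌉ = ⌈16.850⌉ = 17.

17 bits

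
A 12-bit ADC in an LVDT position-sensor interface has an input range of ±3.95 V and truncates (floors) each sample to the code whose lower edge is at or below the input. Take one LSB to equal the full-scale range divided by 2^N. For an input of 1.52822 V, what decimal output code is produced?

Range = 3.95 − (-3.95) = 7.9 V. LSB = 7.9 V / 2^12 ≈ 1.929 mV.
(V_in − V_min) × 2^12/range = (1.52822 − (-3.95)) × 4096/7.9 = 2840.353.
Floor → code = 2840.

2840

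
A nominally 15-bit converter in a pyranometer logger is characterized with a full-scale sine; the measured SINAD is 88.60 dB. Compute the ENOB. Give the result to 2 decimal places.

Inverting SNR = 6.02 N + 1.76: N_eff = (88.60 − 1.76)/6.02 = 14.4252.

14.43 bits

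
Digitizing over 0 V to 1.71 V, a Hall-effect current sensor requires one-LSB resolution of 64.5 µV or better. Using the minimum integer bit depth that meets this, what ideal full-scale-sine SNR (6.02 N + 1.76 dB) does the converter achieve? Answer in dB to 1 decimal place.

92.1 dB

V_FS = 1.71 V.
Need 2^N ≥ 1.71 V / 64.5 µV = 26510 → N_min = 15.
SNR = 6.02 × 15 + 1.76 = 92.06 dB.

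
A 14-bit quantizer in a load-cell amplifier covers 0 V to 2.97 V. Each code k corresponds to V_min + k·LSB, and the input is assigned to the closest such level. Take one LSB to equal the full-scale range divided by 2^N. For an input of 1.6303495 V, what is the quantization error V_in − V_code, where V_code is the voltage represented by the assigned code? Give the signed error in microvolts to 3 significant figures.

Range is 2.97 V. LSB = 2.97 V / 2^14 ≈ 181.3 µV.
Position in LSBs: (1.6303495 − (0)) × 16384/2.97 = 8993.8203; rounding gives k = 8994.
V_code = V_min + k × range/2^14 = 0 + 8994 × 2.97/16384 = 1.6303820801 V.
V_in − V_code = 1.6303495 − (1.6303820801) = −32.6 µV.

−32.6 µV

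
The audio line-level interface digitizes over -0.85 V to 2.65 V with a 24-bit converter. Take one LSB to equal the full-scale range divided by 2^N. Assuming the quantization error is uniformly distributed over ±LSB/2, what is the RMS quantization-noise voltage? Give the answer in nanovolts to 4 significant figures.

60.22 nV

The full-scale span is 2.65 − (-0.85) = 3.5 V.
One LSB is 3.5 V / 16777216 = 208.616 nV.
For a uniform distribution on [−LSB/2, +LSB/2], V_rms = LSB/√12 = 208.616 nV/3.4641 = 60.22 nV.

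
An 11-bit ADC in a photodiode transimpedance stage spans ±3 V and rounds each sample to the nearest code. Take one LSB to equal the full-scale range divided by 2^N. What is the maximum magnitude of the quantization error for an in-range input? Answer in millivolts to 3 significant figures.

1.46 mV

The full-scale span is 3 − (-3) = 6 V.
LSB = 6 V ÷ 2^11 = 6/2048 V = 2.9297 mV.
A rounding quantizer has |error| ≤ LSB/2 = 1.46 mV.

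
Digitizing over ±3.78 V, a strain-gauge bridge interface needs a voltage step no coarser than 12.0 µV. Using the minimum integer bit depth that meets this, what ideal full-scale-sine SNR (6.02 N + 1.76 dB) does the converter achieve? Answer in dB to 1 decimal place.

122.2 dB

Span: 3.78 V − (-3.78 V) = 7.56 V.
Required number of levels: 7.56/12.0 µV = 630000; smallest N with 2^N ≥ that is 20.
Ideal SNR at N = 20: 6.02·20 + 1.76 = 122.2 dB.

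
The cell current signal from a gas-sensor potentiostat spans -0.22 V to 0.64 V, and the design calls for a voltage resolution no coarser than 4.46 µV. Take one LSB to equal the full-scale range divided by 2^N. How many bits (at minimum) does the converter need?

Full-scale range = 0.64 V − (-0.22 V) = 0.86 V.
Levels needed ≥ 0.86/4.46 µV = 192800. 2^18 = 262144 suffices, so N_min = 18.

18 bits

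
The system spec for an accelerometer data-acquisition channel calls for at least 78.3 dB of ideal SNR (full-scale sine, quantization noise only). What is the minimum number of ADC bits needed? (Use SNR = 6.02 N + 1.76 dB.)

13 bits

Required N = ⌈(78.3 − 1.76)/6.02⌉ = ⌈12.714⌉ = 13.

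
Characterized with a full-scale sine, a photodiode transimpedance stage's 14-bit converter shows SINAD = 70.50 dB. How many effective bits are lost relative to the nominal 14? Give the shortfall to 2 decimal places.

ENOB = (SINAD − 1.76)/6.02 = (70.50 − 1.76)/6.02 = 11.4186 bits.
Lost resolution: 14 − 11.4186 = 2.5814 bits.

2.58 bits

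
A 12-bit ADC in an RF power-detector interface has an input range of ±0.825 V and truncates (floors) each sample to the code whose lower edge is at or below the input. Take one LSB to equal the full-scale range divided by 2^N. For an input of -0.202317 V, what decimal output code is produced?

The full-scale span is 0.825 − (-0.825) = 1.65 V. LSB = 1.65 V / 2^12 ≈ 402.8 µV.
(V_in − V_min) × 2^12/range = (-0.202317 − (-0.825)) × 4096/1.65 = 1545.763.
Floor → code = 1545.

1545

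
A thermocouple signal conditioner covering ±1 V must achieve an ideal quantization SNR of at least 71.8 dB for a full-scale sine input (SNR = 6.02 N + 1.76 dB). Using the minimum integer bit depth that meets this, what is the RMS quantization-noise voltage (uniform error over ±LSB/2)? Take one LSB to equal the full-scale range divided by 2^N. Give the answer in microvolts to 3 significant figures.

Range = 1 − (-1) = 2 V.
Solving 6.02 N ≥ 71.8 − 1.76: N ≥ 11.635. Round up → N = 12.
LSB = 2 V / 2^12 = 488.28 µV.
V_rms = LSB/√12 = 141 µV.

141 µV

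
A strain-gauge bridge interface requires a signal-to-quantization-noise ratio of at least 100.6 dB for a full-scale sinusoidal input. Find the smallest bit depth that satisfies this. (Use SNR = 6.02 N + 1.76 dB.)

17 bits

N ≥ (100.6 − 1.76)/6.02 = 16.419 → N_min = 17.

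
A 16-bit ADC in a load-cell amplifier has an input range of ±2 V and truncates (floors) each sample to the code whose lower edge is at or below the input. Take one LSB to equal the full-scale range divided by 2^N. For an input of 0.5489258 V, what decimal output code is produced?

Range = 2 − (-2) = 4 V. LSB = 4 V / 2^16 ≈ 61.04 µV.
(V_in − V_min) × 2^16/range = (0.5489258 − (-2)) × 65536/4 = 41761.600.
Floor → code = 41761.

41761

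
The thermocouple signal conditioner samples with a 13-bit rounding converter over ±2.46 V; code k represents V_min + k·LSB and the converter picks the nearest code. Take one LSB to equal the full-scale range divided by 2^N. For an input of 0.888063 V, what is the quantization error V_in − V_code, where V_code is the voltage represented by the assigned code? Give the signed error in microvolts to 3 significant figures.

Span: 2.46 V − (-2.46 V) = 4.92 V. LSB = 4.92 V / 2^13 ≈ 0.6006 mV.
(V_in − V_min)/LSB = (0.888063 − (-2.46)) × 8192/4.92 = 5574.6610 → nearest code k = 5575.
V_code = -2.46 + (5575/8192) × 4.92 = 0.8882666016 V.
V_in − V_code = 0.888063 − (0.8882666016) = −204 µV.

−204 µV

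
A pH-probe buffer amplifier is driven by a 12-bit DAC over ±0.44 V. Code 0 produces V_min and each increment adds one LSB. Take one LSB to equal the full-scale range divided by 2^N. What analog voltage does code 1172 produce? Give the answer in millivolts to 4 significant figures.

Span: 0.44 V − (-0.44 V) = 0.88 V. LSB = 0.88 V / 2^12.
Output = V_min + (1172/4096) × range = -0.44 + 0.286133 × 0.88 V
      = -0.44 + 0.251797 = -0.188203 V.

-188.2 mV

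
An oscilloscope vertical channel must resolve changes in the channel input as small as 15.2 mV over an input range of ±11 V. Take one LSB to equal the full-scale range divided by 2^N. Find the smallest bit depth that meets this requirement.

The full-scale span is 11 − (-11) = 22 V.
22 V / 15.2 mV = 1447. Since 2^10 = 1024 and 2^11 = 2048, N = 11.

11 bits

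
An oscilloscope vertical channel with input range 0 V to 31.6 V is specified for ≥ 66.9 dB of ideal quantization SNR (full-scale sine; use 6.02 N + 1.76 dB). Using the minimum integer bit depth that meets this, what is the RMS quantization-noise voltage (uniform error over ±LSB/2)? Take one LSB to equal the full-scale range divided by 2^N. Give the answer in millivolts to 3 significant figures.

Span = 31.6 V.
Required N = ⌈(66.9 − 1.76)/6.02⌉ = ⌈10.821⌉ = 11.
Step size = 31.6/2048 V = 15.430 mV.
σ_q = LSB/√12 = 15.430 mV/3.4641 = 4.45 mV.

4.45 mV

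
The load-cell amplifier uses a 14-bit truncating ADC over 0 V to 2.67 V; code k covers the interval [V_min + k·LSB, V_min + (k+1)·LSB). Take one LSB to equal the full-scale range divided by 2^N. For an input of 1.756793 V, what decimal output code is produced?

10780

Full-scale range = 2.67 V. LSB = 2.67 V / 2^14 ≈ 163.0 µV.
V_in − V_min = 1.756793 − (0) = 1.756793 V.
Divide by LSB: 1.756793 × 16384/2.67 = 10780.2609.
Truncating gives code 10780.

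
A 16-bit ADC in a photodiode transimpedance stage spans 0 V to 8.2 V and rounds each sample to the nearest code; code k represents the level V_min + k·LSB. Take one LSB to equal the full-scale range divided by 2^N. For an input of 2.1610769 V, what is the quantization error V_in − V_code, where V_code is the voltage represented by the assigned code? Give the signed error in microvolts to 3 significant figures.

V_FS = 8.2 V. LSB = 8.2 V / 2^16 ≈ 125.1 µV.
(2.1610769 − (0)) / LSB = 2.1610769 × 65536/8.2 = 17271.7483. Nearest integer: k = 17272.
V_code = V_min + k × range/2^16 = 0 + 17272 × 8.2/65536 = 2.1611083984 V.
Error = V_in − V_code = 2.1610769 − (2.1611083984) = −31.5 µV.

−31.5 µV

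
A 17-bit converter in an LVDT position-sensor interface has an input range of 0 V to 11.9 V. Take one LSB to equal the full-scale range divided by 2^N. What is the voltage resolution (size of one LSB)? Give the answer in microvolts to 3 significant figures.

90.8 µV

Range is 11.9 V.
There are 2^17 = 131072 steps.
Step size = 11.9/131072 V = 90.8 µV.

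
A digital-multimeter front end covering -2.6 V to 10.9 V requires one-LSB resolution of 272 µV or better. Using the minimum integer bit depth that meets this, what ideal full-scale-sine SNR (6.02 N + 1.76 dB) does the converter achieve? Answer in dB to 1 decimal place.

98.1 dB

The full-scale span is 10.9 − (-2.6) = 13.5 V.
Levels needed ≥ 13.5/272 µV = 49630. 2^16 = 65536 suffices, so N_min = 16.
6.02(16) + 1.76 = 98.08 dB.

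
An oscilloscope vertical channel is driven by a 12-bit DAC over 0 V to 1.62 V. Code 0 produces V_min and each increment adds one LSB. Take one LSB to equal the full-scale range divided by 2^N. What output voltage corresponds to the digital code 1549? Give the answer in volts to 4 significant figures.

0.6126 V

V_FS = 1.62 V. LSB = 1.62 V / 2^12.
V_out = 0 + 1549 × (1.62/4096) V
      = 0 V + 0.612642 V = 0.612642 V.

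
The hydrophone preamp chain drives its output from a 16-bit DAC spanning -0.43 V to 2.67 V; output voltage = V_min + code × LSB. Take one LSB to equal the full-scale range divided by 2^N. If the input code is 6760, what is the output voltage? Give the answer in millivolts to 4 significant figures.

Full-scale range = 2.67 V − (-0.43 V) = 3.1 V. LSB = 3.1 V / 2^16.
V_out = V_min + code × LSB = -0.43 V + 6760 × 3.1 V / 65536
      = -0.43 V + 0.319763 V = -0.110237 V.

-110.2 mV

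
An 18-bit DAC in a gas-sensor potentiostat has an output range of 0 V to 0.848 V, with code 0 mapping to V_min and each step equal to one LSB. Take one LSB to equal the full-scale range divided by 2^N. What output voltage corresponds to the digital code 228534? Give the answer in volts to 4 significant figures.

V_FS = 0.848 V. LSB = 0.848 V / 2^18.
V_out = V_min + code × LSB = 0 V + 228534 × 0.848 V / 262144
      = 0 + 0.739276 = 0.739276 V.

0.7393 V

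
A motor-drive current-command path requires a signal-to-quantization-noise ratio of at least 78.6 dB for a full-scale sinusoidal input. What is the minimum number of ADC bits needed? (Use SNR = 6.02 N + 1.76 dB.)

13 bits

Required N = ⌈(78.6 − 1.76)/6.02⌉ = ⌈12.764⌉ = 13.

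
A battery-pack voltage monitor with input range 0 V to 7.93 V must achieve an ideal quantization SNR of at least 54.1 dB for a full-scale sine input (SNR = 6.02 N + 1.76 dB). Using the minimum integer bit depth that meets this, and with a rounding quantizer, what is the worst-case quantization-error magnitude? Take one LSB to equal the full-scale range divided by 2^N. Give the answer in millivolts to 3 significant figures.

7.74 mV

Range is 7.93 V.
N ≥ (54.1 − 1.76)/6.02 = 8.694 → N_min = 9.
LSB = 7.93 V ÷ 2^9 = 7.93/512 V = 15.488 mV.
Half an LSB is 7.74 mV.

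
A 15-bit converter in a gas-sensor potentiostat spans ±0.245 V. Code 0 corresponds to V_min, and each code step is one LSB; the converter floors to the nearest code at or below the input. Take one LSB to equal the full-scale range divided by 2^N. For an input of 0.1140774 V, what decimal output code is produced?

The full-scale span is 0.245 − (-0.245) = 0.49 V. LSB = 0.49 V / 2^15 ≈ 14.95 µV.
V_in − V_min = 0.1140774 − (-0.245) = 0.3590774 V.
Divide by LSB: 0.3590774 × 32768/0.49 = 24012.7515.
Truncating gives code 24012.

24012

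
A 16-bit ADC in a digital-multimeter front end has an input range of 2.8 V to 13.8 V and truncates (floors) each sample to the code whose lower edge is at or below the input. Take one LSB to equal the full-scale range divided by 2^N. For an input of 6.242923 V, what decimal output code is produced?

Span: 13.8 V − (2.8 V) = 11 V. LSB = 11 V / 2^16 ≈ 167.8 µV.
V_in − V_min = 6.242923 − (2.8) = 3.442923 V.
Divide by LSB: 3.442923 × 65536/11 = 20512.3092.
Truncating gives code 20512.

20512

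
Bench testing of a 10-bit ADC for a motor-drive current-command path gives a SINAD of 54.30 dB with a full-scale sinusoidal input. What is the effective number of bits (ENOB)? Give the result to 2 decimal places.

Inverting SNR = 6.02 N + 1.76: N_eff = (54.30 − 1.76)/6.02 = 8.7276.

8.73 bits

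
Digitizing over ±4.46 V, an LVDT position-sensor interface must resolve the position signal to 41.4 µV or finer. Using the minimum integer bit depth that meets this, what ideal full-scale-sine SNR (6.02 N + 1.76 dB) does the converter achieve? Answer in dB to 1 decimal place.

Range = 4.46 − (-4.46) = 8.92 V.
Required number of levels: 8.92/41.4 µV = 215460; smallest N with 2^N ≥ that is 18.
SNR = 6.02 × 18 + 1.76 = 110.12 dB.

110.1 dB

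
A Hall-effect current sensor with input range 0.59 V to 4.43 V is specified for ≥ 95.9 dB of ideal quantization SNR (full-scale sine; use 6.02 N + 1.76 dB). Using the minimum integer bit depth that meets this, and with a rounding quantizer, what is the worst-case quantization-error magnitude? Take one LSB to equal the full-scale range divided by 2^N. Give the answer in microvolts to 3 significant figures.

The full-scale span is 4.43 − (0.59) = 3.84 V.
Solving 6.02 N ≥ 95.9 − 1.76: N ≥ 15.638. Round up → N = 16.
LSB = 3.84 V ÷ 2^16 = 3.84/65536 V = 58.594 µV.
Half an LSB is 29.3 µV.

29.3 µV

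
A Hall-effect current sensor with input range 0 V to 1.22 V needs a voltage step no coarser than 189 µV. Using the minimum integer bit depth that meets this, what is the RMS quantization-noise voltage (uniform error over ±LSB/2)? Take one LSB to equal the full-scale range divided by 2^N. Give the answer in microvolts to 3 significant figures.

43.0 µV

Span = 1.22 V.
Required number of levels: 1.22/189 µV = 6455.0; smallest N with 2^N ≥ that is 13.
One LSB is 1.22 V / 8192 = 148.93 µV.
RMS noise = LSB/√12 = 43.0 µV.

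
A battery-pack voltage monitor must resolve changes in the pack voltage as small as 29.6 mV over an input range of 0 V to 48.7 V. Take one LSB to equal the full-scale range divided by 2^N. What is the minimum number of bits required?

V_FS = 48.7 V.
Required number of levels: 48.7/29.6 mV = 1645.3; smallest N with 2^N ≥ that is 11.

11 bits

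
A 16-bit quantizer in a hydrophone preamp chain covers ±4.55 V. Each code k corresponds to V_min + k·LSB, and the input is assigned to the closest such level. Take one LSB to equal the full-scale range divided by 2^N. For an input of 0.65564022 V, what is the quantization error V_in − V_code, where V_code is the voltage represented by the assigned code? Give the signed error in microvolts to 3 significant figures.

Span: 4.55 V − (-4.55 V) = 9.1 V. LSB = 9.1 V / 2^16 ≈ 138.9 µV.
(0.65564022 − (-4.55)) / LSB = 5.20564022 × 65536/9.1 = 37489.7624. Nearest integer: k = 37490.
V_code = -4.55 + (37490/65536) × 9.1 = 0.65567321777 V.
Error = V_in − V_code = 0.65564022 − (0.65567321777) = −33.0 µV.

−33.0 µV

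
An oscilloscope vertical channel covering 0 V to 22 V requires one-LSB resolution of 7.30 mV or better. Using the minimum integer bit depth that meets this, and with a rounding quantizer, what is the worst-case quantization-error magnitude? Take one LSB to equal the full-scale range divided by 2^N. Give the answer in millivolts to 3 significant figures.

2.69 mV

Span = 22 V.
Levels needed ≥ 22/7.30 mV = 3014. 2^12 = 4096 suffices, so N_min = 12.
LSB = 22 V / 2^12 = 5.3711 mV.
Max error for round-to-nearest is LSB/2 = 2.69 mV.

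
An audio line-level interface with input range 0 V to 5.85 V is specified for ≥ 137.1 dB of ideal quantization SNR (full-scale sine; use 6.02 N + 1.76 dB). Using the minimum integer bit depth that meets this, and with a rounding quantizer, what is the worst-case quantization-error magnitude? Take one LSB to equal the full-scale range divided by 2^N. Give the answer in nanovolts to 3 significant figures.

V_FS = 5.85 V.
Required N = ⌈(137.1 − 1.76)/6.02⌉ = ⌈22.482⌉ = 23.
LSB = 5.85 V / 2^23 = 0.69737 µV.
Max error for round-to-nearest is LSB/2 = 349 nV.

349 nV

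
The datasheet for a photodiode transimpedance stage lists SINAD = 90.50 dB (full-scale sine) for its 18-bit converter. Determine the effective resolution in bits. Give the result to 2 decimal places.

(90.50 − 1.76) / 6.02 = 88.74/6.02 = 14.7409 effective bits.

14.74 bits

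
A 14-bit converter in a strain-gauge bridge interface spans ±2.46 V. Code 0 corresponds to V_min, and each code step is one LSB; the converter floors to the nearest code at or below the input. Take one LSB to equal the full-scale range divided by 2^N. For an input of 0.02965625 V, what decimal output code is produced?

8290

Full-scale range = 2.46 V − (-2.46 V) = 4.92 V. LSB = 4.92 V / 2^14 ≈ 300.3 µV.
V_in − V_min = 0.02965625 − (-2.46) = 2.48965625 V.
Divide by LSB: 2.48965625 × 16384/4.92 = 8290.7577.
Truncating gives code 8290.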